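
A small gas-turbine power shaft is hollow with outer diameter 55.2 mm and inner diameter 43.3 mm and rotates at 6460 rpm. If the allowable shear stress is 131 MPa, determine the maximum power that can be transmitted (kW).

J = π(d_o⁴ − d_i⁴)/32 = π(0.0552⁴ − 0.0433⁴)/32 = 5.664×10^-7 m⁴.
T_max = τ_allow·J/r = 1.31×10^8 × 5.664×10^-7 / 0.0276 = 2688 N·m.
ω = 2π·6460/60 = 676.5 rad/s, so P_max = T_max·ω = 1.819×10^6 W.

1820 kW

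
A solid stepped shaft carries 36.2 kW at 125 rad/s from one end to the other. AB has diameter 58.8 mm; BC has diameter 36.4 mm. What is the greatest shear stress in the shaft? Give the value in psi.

4440 psi

ω = 125 rad/s, so T = P/ω = 36.2×10³ / 125.0 = 289.6 N·m.
Under the same torque, τ_max = 16T/(πd³) is largest where d is smallest — segment BC (d = 36.4 mm).
τ_max = 16·289.6/(π·(0.0364)³) = 3.058×10^7 Pa.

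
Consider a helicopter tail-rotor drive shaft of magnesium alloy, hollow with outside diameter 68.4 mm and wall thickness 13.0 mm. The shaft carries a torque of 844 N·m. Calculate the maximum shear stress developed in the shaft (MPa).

J = π(d_o⁴ − d_i⁴)/32 = π(0.0684⁴ − 0.0424⁴)/32 = 1.832×10^-6 m⁴.
τ_max = T·r/J = 844.0 × 0.0342 / 1.832×10^-6 = 1.576×10^7 Pa.

15.8 MPa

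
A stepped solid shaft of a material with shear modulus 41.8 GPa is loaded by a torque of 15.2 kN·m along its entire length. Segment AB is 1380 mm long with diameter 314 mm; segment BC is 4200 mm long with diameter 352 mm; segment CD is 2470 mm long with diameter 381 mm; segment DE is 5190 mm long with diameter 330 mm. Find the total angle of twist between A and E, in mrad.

3.59 mrad

J_AB = π(0.314)⁴/32 = 9.54×10^-4 m⁴; J_BC = π(0.352)⁴/32 = 1.51×10^-3 m⁴; J_CD = π(0.381)⁴/32 = 2.07×10^-3 m⁴; J_DE = π(0.330)⁴/32 = 1.16×10^-3 m⁴.
θ = (T/G)·Σ L_i/J_i = (15200/41.8×10⁹)·(1.38/9.54×10^-4 + 4.20/1.51×10^-3 + 2.47/2.07×10^-3 + 5.19/1.16×10^-3) = 3.594×10^-3 rad.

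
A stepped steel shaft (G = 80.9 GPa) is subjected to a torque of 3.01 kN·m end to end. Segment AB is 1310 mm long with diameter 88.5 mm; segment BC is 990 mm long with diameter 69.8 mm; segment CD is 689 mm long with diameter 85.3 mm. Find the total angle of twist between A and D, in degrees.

1.65°

J_AB = π(0.0885)⁴/32 = 6.02×10^-6 m⁴; J_BC = π(0.0698)⁴/32 = 2.33×10^-6 m⁴; J_CD = π(0.0853)⁴/32 = 5.20×10^-6 m⁴.
θ = (T/G)·Σ L_i/J_i = (3010/80.9×10⁹)·(1.31/6.02×10^-6 + 0.990/2.33×10^-6 + 0.689/5.20×10^-6) = 0.02883 rad.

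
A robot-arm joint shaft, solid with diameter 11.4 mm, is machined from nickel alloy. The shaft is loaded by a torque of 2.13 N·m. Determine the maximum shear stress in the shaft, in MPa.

7.32 MPa

J = πd⁴/32 = π(0.0114)⁴/32 = 1.658×10^-9 m⁴.
τ_max = T·r/J = 2.130 × 0.00570 / 1.658×10^-9 = 7.322×10^6 Pa.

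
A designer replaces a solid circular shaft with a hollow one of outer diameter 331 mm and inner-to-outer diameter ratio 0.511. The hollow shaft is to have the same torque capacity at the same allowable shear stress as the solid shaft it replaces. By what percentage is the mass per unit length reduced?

Equal τ_max and T ⇒ the solid shaft needs d_s³ = d_o³(1−k⁴), so d_s = 331·(1−0.511⁴)^(1/3) = 323.3 mm.
Area ratio A_h/A_s = d_o²(1−k²)/d_s² = (1−k²)/(1−k⁴)^(2/3) = 0.7745.
Mass saving = 1 − 0.7745 = 22.6 %.

22.6 %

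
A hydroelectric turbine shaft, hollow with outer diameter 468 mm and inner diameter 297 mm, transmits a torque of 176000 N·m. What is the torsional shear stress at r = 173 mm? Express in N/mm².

7.72 N/mm²

J = π(d_o⁴ − d_i⁴)/32 = π(0.468⁴ − 0.297⁴)/32 = 3.946×10^-3 m⁴.
Shear stress varies linearly with radius: τ = T·r/J = 176000 × 0.173 / 3.946×10^-3 = 7.717×10^6 Pa.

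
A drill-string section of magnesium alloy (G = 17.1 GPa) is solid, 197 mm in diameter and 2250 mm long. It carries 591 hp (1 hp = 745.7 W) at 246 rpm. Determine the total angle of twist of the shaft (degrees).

0.872°

ω = 2π·246/60 = 25.76 rad/s, so T = P/ω = 591×745.7 / 25.76 = 17110 N·m.
J = πd⁴/32 = π(0.197)⁴/32 = 1.479×10^-4 m⁴.
θ = T·L/(G·J) = 17110 × 2.25 / (17.1×10⁹ × 1.479×10^-4) = 0.01522 rad.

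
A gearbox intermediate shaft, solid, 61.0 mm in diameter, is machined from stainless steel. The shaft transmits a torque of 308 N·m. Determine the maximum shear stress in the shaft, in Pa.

J = πd⁴/32 = π(0.0610)⁴/32 = 1.359×10^-6 m⁴.
τ_max = T·r/J = 308.0 × 0.0305 / 1.359×10^-6 = 6.911×10^6 Pa.

6.91e6 Pa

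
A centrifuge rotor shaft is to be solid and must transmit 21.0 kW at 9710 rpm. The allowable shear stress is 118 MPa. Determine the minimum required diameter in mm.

ω = 2π·9710/60 = 1017 rad/s, so T = P/ω = 21.0×10³ / 1017 = 20.65 N·m.
For a solid shaft τ_max = 16T/(πd³), so d = (16T/(π τ_allow))^(1/3) = (16·20.65/(π·1.18×10^8))^(1/3) = 0.009624 m.

9.62 mm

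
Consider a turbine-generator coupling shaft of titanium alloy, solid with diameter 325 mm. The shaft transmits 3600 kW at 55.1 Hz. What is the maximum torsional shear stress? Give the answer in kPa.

1540 kPa

ω = 2π·55.1 = 346.2 rad/s, so T = P/ω = 3600×10³ / 346.2 = 10400 N·m.
J = πd⁴/32 = π(0.325)⁴/32 = 1.095×10^-3 m⁴.
τ_max = T·r/J = 10400 × 0.163 / 1.095×10^-3 = 1.543×10^6 Pa.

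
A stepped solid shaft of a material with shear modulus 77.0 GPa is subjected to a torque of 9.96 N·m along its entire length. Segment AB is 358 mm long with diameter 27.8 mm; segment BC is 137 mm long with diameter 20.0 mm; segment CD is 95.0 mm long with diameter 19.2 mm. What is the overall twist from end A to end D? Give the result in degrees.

0.163°

J_AB = π(0.0278)⁴/32 = 5.86×10^-8 m⁴; J_BC = π(0.0200)⁴/32 = 1.57×10^-8 m⁴; J_CD = π(0.0192)⁴/32 = 1.33×10^-8 m⁴.
θ = (T/G)·Σ L_i/J_i = (9.960/77.0×10⁹)·(0.358/5.86×10^-8 + 0.137/1.57×10^-8 + 0.0950/1.33×10^-8) = 2.839×10^-3 rad.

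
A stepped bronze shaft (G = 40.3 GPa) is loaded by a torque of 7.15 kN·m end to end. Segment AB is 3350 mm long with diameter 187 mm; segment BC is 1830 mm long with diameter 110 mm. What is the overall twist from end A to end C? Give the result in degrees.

1.58°

J_AB = π(0.187)⁴/32 = 1.20×10^-4 m⁴; J_BC = π(0.110)⁴/32 = 1.44×10^-5 m⁴.
θ = (T/G)·Σ L_i/J_i = (7150/40.3×10⁹)·(3.35/1.20×10^-4 + 1.83/1.44×10^-5) = 0.02754 rad.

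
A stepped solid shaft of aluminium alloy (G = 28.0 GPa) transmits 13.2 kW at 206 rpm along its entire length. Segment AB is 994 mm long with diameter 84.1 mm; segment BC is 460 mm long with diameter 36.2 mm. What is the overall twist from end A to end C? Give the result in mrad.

64.1 mrad

ω = 2π·206/60 = 21.57 rad/s, so T = P/ω = 13.2×10³ / 21.57 = 611.9 N·m.
J_AB = π(0.0841)⁴/32 = 4.91×10^-6 m⁴; J_BC = π(0.0362)⁴/32 = 1.69×10^-7 m⁴.
θ = (T/G)·Σ L_i/J_i = (611.9/28.0×10⁹)·(0.994/4.91×10^-6 + 0.460/1.69×10^-7) = 0.06405 rad.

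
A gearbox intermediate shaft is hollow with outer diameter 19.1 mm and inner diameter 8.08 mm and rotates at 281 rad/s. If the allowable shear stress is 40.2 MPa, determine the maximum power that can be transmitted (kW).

15.0 kW

J = π(d_o⁴ − d_i⁴)/32 = π(0.0191⁴ − 0.00808⁴)/32 = 1.265×10^-8 m⁴.
T_max = τ_allow·J/r = 4.02×10^7 × 1.265×10^-8 / 0.00955 = 53.24 N·m.
ω = 281 rad/s, so P_max = T_max·ω = 1.496×10^4 W.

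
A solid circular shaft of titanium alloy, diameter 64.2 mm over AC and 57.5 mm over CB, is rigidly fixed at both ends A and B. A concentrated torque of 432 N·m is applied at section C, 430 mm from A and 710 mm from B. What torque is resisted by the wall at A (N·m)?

Compatibility: T_A·a/J_AC = T_B·b/J_CB with T_A + T_B = T₀.
J_AC = 1.67×10^-6 m⁴, J_CB = 1.07×10^-6 m⁴, so T_A = T₀·(J_AC/a)/((J_AC/a)+(J_CB/b)) = 310.9 N·m, T_B = 121.1 N·m.

311 N·m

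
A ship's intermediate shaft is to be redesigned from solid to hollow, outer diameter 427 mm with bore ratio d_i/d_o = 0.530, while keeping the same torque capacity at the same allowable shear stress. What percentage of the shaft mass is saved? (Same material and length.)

24.0 %

Equal τ_max and T ⇒ the solid shaft needs d_s³ = d_o³(1−k⁴), so d_s = 427·(1−0.530⁴)^(1/3) = 415.5 mm.
Area ratio A_h/A_s = d_o²(1−k²)/d_s² = (1−k²)/(1−k⁴)^(2/3) = 0.7596.
Mass saving = 1 − 0.7596 = 24.0 %.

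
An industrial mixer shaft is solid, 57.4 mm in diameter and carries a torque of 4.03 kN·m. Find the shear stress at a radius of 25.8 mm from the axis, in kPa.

97600 kPa

J = πd⁴/32 = π(0.0574)⁴/32 = 1.066×10^-6 m⁴.
Shear stress varies linearly with radius: τ = T·r/J = 4030 × 0.0258 / 1.066×10^-6 = 9.756×10^7 Pa.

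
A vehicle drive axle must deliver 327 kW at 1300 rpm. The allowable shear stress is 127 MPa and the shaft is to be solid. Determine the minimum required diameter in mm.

ω = 2π·1300/60 = 136.1 rad/s, so T = P/ω = 327×10³ / 136.1 = 2402 N·m.
For a solid shaft τ_max = 16T/(πd³), so d = (16T/(π τ_allow))^(1/3) = (16·2402/(π·1.27×10^8))^(1/3) = 0.04584 m.

45.8 mm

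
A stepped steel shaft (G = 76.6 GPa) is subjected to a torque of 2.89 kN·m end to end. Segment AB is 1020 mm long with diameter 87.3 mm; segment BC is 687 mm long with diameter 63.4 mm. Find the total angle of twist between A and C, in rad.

0.0231 rad

J_AB = π(0.0873)⁴/32 = 5.70×10^-6 m⁴; J_BC = π(0.0634)⁴/32 = 1.59×10^-6 m⁴.
θ = (T/G)·Σ L_i/J_i = (2890/76.6×10⁹)·(1.02/5.70×10^-6 + 0.687/1.59×10^-6) = 0.02309 rad.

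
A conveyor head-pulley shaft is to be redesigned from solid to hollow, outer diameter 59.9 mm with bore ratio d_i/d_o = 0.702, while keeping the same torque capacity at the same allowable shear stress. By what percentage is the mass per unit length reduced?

Equal τ_max and T ⇒ the solid shaft needs d_s³ = d_o³(1−k⁴), so d_s = 59.9·(1−0.702⁴)^(1/3) = 54.60 mm.
Area ratio A_h/A_s = d_o²(1−k²)/d_s² = (1−k²)/(1−k⁴)^(2/3) = 0.6106.
Mass saving = 1 − 0.6106 = 38.9 %.

38.9 %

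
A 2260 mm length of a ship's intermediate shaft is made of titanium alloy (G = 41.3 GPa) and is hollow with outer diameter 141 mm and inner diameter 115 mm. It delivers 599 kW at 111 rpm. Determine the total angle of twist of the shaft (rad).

0.130 rad

ω = 2π·111/60 = 11.62 rad/s, so T = P/ω = 599×10³ / 11.62 = 51530 N·m.
J = π(d_o⁴ − d_i⁴)/32 = π(0.141⁴ − 0.115⁴)/32 = 2.163×10^-5 m⁴.
θ = T·L/(G·J) = 51530 × 2.26 / (41.3×10⁹ × 2.163×10^-5) = 0.1304 rad.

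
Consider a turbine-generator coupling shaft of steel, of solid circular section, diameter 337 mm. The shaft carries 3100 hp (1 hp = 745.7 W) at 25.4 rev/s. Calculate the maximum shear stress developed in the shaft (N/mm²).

ω = 2π·25.4 = 159.6 rad/s, so T = P/ω = 3100×745.7 / 159.6 = 14480 N·m.
J = πd⁴/32 = π(0.337)⁴/32 = 1.266×10^-3 m⁴.
τ_max = T·r/J = 14480 × 0.169 / 1.266×10^-3 = 1.927×10^6 Pa.

1.93 N/mm²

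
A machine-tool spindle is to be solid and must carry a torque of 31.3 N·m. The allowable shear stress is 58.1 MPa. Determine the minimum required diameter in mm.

14.0 mm

For a solid shaft τ_max = 16T/(πd³), so d = (16T/(π τ_allow))^(1/3) = (16·31.30/(π·5.81×10^7))^(1/3) = 0.01400 m.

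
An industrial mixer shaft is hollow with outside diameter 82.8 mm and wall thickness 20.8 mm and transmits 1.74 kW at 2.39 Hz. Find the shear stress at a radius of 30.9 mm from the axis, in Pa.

827000 Pa

ω = 2π·2.39 = 15.02 rad/s, so T = P/ω = 1.74×10³ / 15.02 = 115.9 N·m.
J = π(d_o⁴ − d_i⁴)/32 = π(0.0828⁴ − 0.0412⁴)/32 = 4.332×10^-6 m⁴.
Shear stress varies linearly with radius: τ = T·r/J = 115.9 × 0.0309 / 4.332×10^-6 = 8.266×10^5 Pa.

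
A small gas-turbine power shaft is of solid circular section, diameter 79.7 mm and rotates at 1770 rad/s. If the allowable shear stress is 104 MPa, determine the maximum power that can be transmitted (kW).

18300 kW

J = πd⁴/32 = π(0.0797)⁴/32 = 3.961×10^-6 m⁴.
T_max = τ_allow·J/r = 1.04×10^8 × 3.961×10^-6 / 0.0399 = 10340 N·m.
ω = 1770 rad/s, so P_max = T_max·ω = 1.830×10^7 W.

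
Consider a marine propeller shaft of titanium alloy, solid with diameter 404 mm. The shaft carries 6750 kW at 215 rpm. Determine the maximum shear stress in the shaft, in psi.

ω = 2π·215/60 = 22.51 rad/s, so T = P/ω = 6750×10³ / 22.51 = 299800 N·m.
J = πd⁴/32 = π(0.404)⁴/32 = 2.615×10^-3 m⁴.
τ_max = T·r/J = 299800 × 0.202 / 2.615×10^-3 = 2.316×10^7 Pa.

3360 psi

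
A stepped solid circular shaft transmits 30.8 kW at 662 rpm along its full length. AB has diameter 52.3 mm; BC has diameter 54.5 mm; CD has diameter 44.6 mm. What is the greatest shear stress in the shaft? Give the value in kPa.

ω = 2π·662/60 = 69.32 rad/s, so T = P/ω = 30.8×10³ / 69.32 = 444.3 N·m.
Under the same torque, τ_max = 16T/(πd³) is largest where d is smallest — segment CD (d = 44.6 mm).
τ_max = 16·444.3/(π·(0.0446)³) = 2.551×10^7 Pa.

25500 kPa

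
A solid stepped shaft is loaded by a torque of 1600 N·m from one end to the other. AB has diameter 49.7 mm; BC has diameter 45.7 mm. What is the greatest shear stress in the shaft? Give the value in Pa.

8.54e7 Pa

Under the same torque, τ_max = 16T/(πd³) is largest where d is smallest — segment BC (d = 45.7 mm).
τ_max = 16·1600/(π·(0.0457)³) = 8.538×10^7 Pa.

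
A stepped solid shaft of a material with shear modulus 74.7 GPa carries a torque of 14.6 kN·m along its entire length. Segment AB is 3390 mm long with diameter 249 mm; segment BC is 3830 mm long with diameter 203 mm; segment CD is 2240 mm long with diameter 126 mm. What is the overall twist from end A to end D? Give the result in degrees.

J_AB = π(0.249)⁴/32 = 3.77×10^-4 m⁴; J_BC = π(0.203)⁴/32 = 1.67×10^-4 m⁴; J_CD = π(0.126)⁴/32 = 2.47×10^-5 m⁴.
θ = (T/G)·Σ L_i/J_i = (14600/74.7×10⁹)·(3.39/3.77×10^-4 + 3.83/1.67×10^-4 + 2.24/2.47×10^-5) = 0.02394 rad.

1.37°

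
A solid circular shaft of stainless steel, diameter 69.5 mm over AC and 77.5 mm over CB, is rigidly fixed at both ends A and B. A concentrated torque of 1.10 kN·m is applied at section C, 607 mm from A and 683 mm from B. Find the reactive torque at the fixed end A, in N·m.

463 N·m

Compatibility: T_A·a/J_AC = T_B·b/J_CB with T_A + T_B = T₀.
J_AC = 2.29×10^-6 m⁴, J_CB = 3.54×10^-6 m⁴, so T_A = T₀·(J_AC/a)/((J_AC/a)+(J_CB/b)) = 463.3 N·m, T_B = 636.7 N·m.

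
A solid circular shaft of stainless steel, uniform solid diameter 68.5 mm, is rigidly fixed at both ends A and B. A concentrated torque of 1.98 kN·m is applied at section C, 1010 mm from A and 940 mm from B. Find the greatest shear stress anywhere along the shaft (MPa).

16.2 MPa

With uniform GJ and both ends fixed, compatibility θ_AC = θ_CB gives T_A·a = T_B·b, together with T_A + T_B = T₀.
T_A = T₀·b/(a+b) = 1980·940/1950 = 954.5 N·m; T_B = 1026 N·m.
τ in each portion: τ_AC = 1.51×10^7 Pa, τ_CB = 1.62×10^7 Pa; maximum is in CB.
τ_max = T_CB·r/J = 1026·0.0343/2.16×10^-6 = 1.625×10^7 Pa.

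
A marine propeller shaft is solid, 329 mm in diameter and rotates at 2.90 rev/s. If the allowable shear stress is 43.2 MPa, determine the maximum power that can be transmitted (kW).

5500 kW

J = πd⁴/32 = π(0.329)⁴/32 = 1.150×10^-3 m⁴.
T_max = τ_allow·J/r = 4.32×10^7 × 1.150×10^-3 / 0.165 = 302100 N·m.
ω = 2π·2.90 = 18.22 rad/s, so P_max = T_max·ω = 5.504×10^6 W.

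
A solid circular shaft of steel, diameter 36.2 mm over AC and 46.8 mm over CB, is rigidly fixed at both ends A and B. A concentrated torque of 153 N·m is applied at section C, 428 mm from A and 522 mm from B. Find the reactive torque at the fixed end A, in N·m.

Compatibility: T_A·a/J_AC = T_B·b/J_CB with T_A + T_B = T₀.
J_AC = 1.69×10^-7 m⁴, J_CB = 4.71×10^-7 m⁴, so T_A = T₀·(J_AC/a)/((J_AC/a)+(J_CB/b)) = 46.50 N·m, T_B = 106.5 N·m.

46.5 N·m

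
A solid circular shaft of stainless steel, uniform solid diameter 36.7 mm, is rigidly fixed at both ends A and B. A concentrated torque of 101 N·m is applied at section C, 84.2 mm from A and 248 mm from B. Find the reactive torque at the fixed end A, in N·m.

75.4 N·m

With uniform GJ and both ends fixed, compatibility θ_AC = θ_CB gives T_A·a = T_B·b, together with T_A + T_B = T₀.
T_A = T₀·b/(a+b) = 101.0·248/332.2 = 75.40 N·m; T_B = 25.60 N·m.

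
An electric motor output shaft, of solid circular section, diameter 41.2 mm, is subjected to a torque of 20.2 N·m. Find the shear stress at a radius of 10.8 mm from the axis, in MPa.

J = πd⁴/32 = π(0.0412)⁴/32 = 2.829×10^-7 m⁴.
Shear stress varies linearly with radius: τ = T·r/J = 20.20 × 0.0108 / 2.829×10^-7 = 7.712×10^5 Pa.

0.771 MPa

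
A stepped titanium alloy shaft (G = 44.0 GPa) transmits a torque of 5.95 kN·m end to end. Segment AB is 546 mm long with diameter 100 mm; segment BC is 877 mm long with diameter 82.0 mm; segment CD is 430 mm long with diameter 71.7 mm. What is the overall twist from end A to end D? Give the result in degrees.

J_AB = π(0.100)⁴/32 = 9.82×10^-6 m⁴; J_BC = π(0.0820)⁴/32 = 4.44×10^-6 m⁴; J_CD = π(0.0717)⁴/32 = 2.59×10^-6 m⁴.
θ = (T/G)·Σ L_i/J_i = (5950/44.0×10⁹)·(0.546/9.82×10^-6 + 0.877/4.44×10^-6 + 0.430/2.59×10^-6) = 0.05665 rad.

3.25°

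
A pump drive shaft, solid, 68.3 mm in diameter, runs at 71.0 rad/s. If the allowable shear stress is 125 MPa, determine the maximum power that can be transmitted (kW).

555 kW

J = πd⁴/32 = π(0.0683)⁴/32 = 2.136×10^-6 m⁴.
T_max = τ_allow·J/r = 1.25×10^8 × 2.136×10^-6 / 0.0341 = 7820 N·m.
ω = 71.0 rad/s, so P_max = T_max·ω = 5.552×10^5 W.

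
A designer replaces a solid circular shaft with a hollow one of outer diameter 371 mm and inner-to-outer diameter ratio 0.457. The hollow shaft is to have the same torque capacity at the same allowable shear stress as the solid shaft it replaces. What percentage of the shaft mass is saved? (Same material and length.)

Equal τ_max and T ⇒ the solid shaft needs d_s³ = d_o³(1−k⁴), so d_s = 371·(1−0.457⁴)^(1/3) = 365.5 mm.
Area ratio A_h/A_s = d_o²(1−k²)/d_s² = (1−k²)/(1−k⁴)^(2/3) = 0.8150.
Mass saving = 1 − 0.8150 = 18.5 %.

18.5 %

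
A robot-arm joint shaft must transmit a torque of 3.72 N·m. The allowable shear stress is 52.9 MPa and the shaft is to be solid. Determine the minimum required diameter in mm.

7.10 mm

For a solid shaft τ_max = 16T/(πd³), so d = (16T/(π τ_allow))^(1/3) = (16·3.720/(π·5.29×10^7))^(1/3) = 0.007102 m.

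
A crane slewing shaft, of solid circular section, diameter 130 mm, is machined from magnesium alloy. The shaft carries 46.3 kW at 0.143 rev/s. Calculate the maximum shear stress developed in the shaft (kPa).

ω = 2π·0.143 = 0.8985 rad/s, so T = P/ω = 46.3×10³ / 0.8985 = 51530 N·m.
J = πd⁴/32 = π(0.130)⁴/32 = 2.804×10^-5 m⁴.
τ_max = T·r/J = 51530 × 0.0650 / 2.804×10^-5 = 1.195×10^8 Pa.

119000 kPa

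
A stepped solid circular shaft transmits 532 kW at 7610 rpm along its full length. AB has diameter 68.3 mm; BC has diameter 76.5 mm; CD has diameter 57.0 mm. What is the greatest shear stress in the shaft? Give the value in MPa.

18.4 MPa

ω = 2π·7610/60 = 796.9 rad/s, so T = P/ω = 532×10³ / 796.9 = 667.6 N·m.
Under the same torque, τ_max = 16T/(πd³) is largest where d is smallest — segment CD (d = 57.0 mm).
τ_max = 16·667.6/(π·(0.0570)³) = 1.836×10^7 Pa.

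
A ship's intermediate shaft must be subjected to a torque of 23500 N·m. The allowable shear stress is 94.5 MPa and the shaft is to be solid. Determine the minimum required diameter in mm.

108 mm

For a solid shaft τ_max = 16T/(πd³), so d = (16T/(π τ_allow))^(1/3) = (16·23500/(π·9.45×10^7))^(1/3) = 0.1082 m.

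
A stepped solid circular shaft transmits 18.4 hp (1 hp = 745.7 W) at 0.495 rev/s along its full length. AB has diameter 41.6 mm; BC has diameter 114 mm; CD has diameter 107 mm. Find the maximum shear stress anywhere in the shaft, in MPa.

312 MPa

ω = 2π·0.495 = 3.110 rad/s, so T = P/ω = 18.4×745.7 / 3.110 = 4412 N·m.
Under the same torque, τ_max = 16T/(πd³) is largest where d is smallest — segment AB (d = 41.6 mm).
τ_max = 16·4412/(π·(0.0416)³) = 3.121×10^8 Pa.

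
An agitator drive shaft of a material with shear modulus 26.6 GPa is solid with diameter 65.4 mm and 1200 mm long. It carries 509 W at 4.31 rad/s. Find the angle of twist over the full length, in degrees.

0.170°

ω = 4.31 rad/s, so T = P/ω = 509 / 4.310 = 118.1 N·m.
J = πd⁴/32 = π(0.0654)⁴/32 = 1.796×10^-6 m⁴.
θ = T·L/(G·J) = 118.1 × 1.20 / (26.6×10⁹ × 1.796×10^-6) = 2.966×10^-3 rad.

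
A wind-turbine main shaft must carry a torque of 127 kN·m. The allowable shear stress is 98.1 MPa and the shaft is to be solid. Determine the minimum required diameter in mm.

For a solid shaft τ_max = 16T/(πd³), so d = (16T/(π τ_allow))^(1/3) = (16·127000/(π·9.81×10^7))^(1/3) = 0.1875 m.

188 mm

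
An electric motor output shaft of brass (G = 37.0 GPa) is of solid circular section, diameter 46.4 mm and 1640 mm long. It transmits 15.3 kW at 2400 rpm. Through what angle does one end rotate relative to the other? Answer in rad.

0.00593 rad

ω = 2π·2400/60 = 251.3 rad/s, so T = P/ω = 15.3×10³ / 251.3 = 60.88 N·m.
J = πd⁴/32 = π(0.0464)⁴/32 = 4.551×10^-7 m⁴.
θ = T·L/(G·J) = 60.88 × 1.64 / (37.0×10⁹ × 4.551×10^-7) = 5.930×10^-3 rad.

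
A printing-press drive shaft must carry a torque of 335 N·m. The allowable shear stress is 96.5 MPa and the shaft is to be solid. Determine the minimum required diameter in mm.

For a solid shaft τ_max = 16T/(πd³), so d = (16T/(π τ_allow))^(1/3) = (16·335.0/(π·9.65×10^7))^(1/3) = 0.02605 m.

26.1 mm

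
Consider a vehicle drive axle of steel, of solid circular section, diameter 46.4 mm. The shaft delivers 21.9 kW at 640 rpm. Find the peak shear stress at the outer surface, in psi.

2420 psi

ω = 2π·640/60 = 67.02 rad/s, so T = P/ω = 21.9×10³ / 67.02 = 326.8 N·m.
J = πd⁴/32 = π(0.0464)⁴/32 = 4.551×10^-7 m⁴.
τ_max = T·r/J = 326.8 × 0.0232 / 4.551×10^-7 = 1.666×10^7 Pa.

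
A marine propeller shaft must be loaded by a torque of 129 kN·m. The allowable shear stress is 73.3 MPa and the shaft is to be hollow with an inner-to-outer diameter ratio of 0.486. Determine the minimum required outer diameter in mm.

212 mm

For a hollow shaft with d_i/d_o = 0.486: τ_max = 16T/(π d_o³ (1−k⁴)), so d_o = [16T/(π τ_allow (1−k⁴))]^(1/3) = [16·129000/(π·7.33×10^7·0.9442)]^(1/3) = 0.2117 m.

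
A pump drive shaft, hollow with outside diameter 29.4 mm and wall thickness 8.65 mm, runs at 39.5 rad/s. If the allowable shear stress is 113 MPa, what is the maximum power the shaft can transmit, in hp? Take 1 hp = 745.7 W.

29.0 hp

J = π(d_o⁴ − d_i⁴)/32 = π(0.0294⁴ − 0.0121⁴)/32 = 7.124×10^-8 m⁴.
T_max = τ_allow·J/r = 1.13×10^8 × 7.124×10^-8 / 0.0147 = 547.7 N·m.
ω = 39.5 rad/s, so P_max = T_max·ω = 2.163×10^4 W.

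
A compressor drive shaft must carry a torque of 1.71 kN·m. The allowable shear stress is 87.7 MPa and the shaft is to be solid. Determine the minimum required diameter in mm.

46.3 mm

For a solid shaft τ_max = 16T/(πd³), so d = (16T/(π τ_allow))^(1/3) = (16·1710/(π·8.77×10^7))^(1/3) = 0.04631 m.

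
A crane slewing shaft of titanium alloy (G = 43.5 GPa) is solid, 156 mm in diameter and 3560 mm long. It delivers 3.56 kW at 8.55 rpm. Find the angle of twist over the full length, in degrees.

0.321°

ω = 2π·8.55/60 = 0.8954 rad/s, so T = P/ω = 3.56×10³ / 0.8954 = 3976 N·m.
J = πd⁴/32 = π(0.156)⁴/32 = 5.814×10^-5 m⁴.
θ = T·L/(G·J) = 3976 × 3.56 / (43.5×10⁹ × 5.814×10^-5) = 5.597×10^-3 rad.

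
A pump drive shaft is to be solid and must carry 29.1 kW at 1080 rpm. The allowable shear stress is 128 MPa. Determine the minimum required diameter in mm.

ω = 2π·1080/60 = 113.1 rad/s, so T = P/ω = 29.1×10³ / 113.1 = 257.3 N·m.
For a solid shaft τ_max = 16T/(πd³), so d = (16T/(π τ_allow))^(1/3) = (16·257.3/(π·1.28×10^8))^(1/3) = 0.02171 m.

21.7 mm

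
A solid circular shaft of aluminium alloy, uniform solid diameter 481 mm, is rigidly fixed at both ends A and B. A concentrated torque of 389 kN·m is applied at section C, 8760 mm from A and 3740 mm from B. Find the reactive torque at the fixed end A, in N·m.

With uniform GJ and both ends fixed, compatibility θ_AC = θ_CB gives T_A·a = T_B·b, together with T_A + T_B = T₀.
T_A = T₀·b/(a+b) = 389000·3740/12500 = 116400 N·m; T_B = 272600 N·m.

116000 N·m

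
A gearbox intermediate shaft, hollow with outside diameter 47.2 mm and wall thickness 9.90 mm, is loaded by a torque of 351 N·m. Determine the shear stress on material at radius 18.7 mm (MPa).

15.2 MPa

J = π(d_o⁴ − d_i⁴)/32 = π(0.0472⁴ − 0.0274⁴)/32 = 4.319×10^-7 m⁴.
Shear stress varies linearly with radius: τ = T·r/J = 351.0 × 0.0187 / 4.319×10^-7 = 1.520×10^7 Pa.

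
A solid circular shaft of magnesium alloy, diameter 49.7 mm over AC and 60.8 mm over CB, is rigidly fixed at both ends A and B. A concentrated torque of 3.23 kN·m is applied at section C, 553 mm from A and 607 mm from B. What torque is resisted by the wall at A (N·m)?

1060 N·m

Compatibility: T_A·a/J_AC = T_B·b/J_CB with T_A + T_B = T₀.
J_AC = 5.99×10^-7 m⁴, J_CB = 1.34×10^-6 m⁴, so T_A = T₀·(J_AC/a)/((J_AC/a)+(J_CB/b)) = 1062 N·m, T_B = 2168 N·m.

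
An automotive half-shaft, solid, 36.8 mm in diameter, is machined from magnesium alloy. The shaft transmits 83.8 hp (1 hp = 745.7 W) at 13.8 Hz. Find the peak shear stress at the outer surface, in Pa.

7.37e7 Pa

ω = 2π·13.8 = 86.71 rad/s, so T = P/ω = 83.8×745.7 / 86.71 = 720.7 N·m.
J = πd⁴/32 = π(0.0368)⁴/32 = 1.800×10^-7 m⁴.
τ_max = T·r/J = 720.7 × 0.0184 / 1.800×10^-7 = 7.365×10^7 Pa.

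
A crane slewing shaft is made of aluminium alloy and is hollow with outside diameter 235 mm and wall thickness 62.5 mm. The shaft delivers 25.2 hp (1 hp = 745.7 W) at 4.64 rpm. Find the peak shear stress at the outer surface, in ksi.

ω = 2π·4.64/60 = 0.4859 rad/s, so T = P/ω = 25.2×745.7 / 0.4859 = 38670 N·m.
J = π(d_o⁴ − d_i⁴)/32 = π(0.235⁴ − 0.110⁴)/32 = 2.850×10^-4 m⁴.
τ_max = T·r/J = 38670 × 0.117 / 2.850×10^-4 = 1.594×10^7 Pa.

2.31 ksi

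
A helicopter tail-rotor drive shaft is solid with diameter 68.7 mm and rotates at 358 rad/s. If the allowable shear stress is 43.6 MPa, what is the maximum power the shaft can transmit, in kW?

J = πd⁴/32 = π(0.0687)⁴/32 = 2.187×10^-6 m⁴.
T_max = τ_allow·J/r = 4.36×10^7 × 2.187×10^-6 / 0.0343 = 2776 N·m.
ω = 358 rad/s, so P_max = T_max·ω = 9.937×10^5 W.

994 kW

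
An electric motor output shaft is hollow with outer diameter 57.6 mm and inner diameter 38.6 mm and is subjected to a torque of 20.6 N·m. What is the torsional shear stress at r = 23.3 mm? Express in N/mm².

0.556 N/mm²

J = π(d_o⁴ − d_i⁴)/32 = π(0.0576⁴ − 0.0386⁴)/32 = 8.627×10^-7 m⁴.
Shear stress varies linearly with radius: τ = T·r/J = 20.60 × 0.0233 / 8.627×10^-7 = 5.564×10^5 Pa.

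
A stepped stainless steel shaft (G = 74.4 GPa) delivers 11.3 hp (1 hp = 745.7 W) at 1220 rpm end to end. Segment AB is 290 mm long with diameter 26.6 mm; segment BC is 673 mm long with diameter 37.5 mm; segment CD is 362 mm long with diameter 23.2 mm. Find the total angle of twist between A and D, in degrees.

ω = 2π·1220/60 = 127.8 rad/s, so T = P/ω = 11.3×745.7 / 127.8 = 65.96 N·m.
J_AB = π(0.0266)⁴/32 = 4.92×10^-8 m⁴; J_BC = π(0.0375)⁴/32 = 1.94×10^-7 m⁴; J_CD = π(0.0232)⁴/32 = 2.84×10^-8 m⁴.
θ = (T/G)·Σ L_i/J_i = (65.96/74.4×10⁹)·(0.290/4.92×10^-8 + 0.673/1.94×10^-7 + 0.362/2.84×10^-8) = 0.01959 rad.

1.12°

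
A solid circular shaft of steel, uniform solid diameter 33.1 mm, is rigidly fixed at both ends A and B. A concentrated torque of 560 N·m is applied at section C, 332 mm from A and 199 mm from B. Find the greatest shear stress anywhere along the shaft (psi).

7130 psi

With uniform GJ and both ends fixed, compatibility θ_AC = θ_CB gives T_A·a = T_B·b, together with T_A + T_B = T₀.
T_A = T₀·b/(a+b) = 560.0·199/531.0 = 209.9 N·m; T_B = 350.1 N·m.
τ in each portion: τ_AC = 2.95×10^7 Pa, τ_CB = 4.92×10^7 Pa; maximum is in CB.
τ_max = T_CB·r/J = 350.1·0.0166/1.18×10^-7 = 4.917×10^7 Pa.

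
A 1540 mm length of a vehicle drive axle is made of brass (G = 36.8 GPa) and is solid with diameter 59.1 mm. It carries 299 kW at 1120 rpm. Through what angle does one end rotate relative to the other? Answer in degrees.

ω = 2π·1120/60 = 117.3 rad/s, so T = P/ω = 299×10³ / 117.3 = 2549 N·m.
J = πd⁴/32 = π(0.0591)⁴/32 = 1.198×10^-6 m⁴.
θ = T·L/(G·J) = 2549 × 1.54 / (36.8×10⁹ × 1.198×10^-6) = 0.08907 rad.

5.10°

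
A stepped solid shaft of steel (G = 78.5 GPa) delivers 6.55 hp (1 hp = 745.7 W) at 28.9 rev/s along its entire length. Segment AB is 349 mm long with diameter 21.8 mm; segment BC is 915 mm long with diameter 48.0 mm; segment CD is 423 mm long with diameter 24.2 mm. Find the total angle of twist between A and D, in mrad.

10.3 mrad

ω = 2π·28.9 = 181.6 rad/s, so T = P/ω = 6.55×745.7 / 181.6 = 26.90 N·m.
J_AB = π(0.0218)⁴/32 = 2.22×10^-8 m⁴; J_BC = π(0.0480)⁴/32 = 5.21×10^-7 m⁴; J_CD = π(0.0242)⁴/32 = 3.37×10^-8 m⁴.
θ = (T/G)·Σ L_i/J_i = (26.90/78.5×10⁹)·(0.349/2.22×10^-8 + 0.915/5.21×10^-7 + 0.423/3.37×10^-8) = 0.01030 rad.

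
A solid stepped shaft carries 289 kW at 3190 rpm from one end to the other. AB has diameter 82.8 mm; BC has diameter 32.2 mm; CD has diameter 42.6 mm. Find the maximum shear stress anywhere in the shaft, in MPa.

132 MPa

ω = 2π·3190/60 = 334.1 rad/s, so T = P/ω = 289×10³ / 334.1 = 865.1 N·m.
Under the same torque, τ_max = 16T/(πd³) is largest where d is smallest — segment BC (d = 32.2 mm).
τ_max = 16·865.1/(π·(0.0322)³) = 1.320×10^8 Pa.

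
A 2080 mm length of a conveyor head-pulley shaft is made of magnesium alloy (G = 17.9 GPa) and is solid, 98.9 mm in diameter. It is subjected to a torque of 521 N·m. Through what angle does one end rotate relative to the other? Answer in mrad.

6.45 mrad

J = πd⁴/32 = π(0.0989)⁴/32 = 9.393×10^-6 m⁴.
θ = T·L/(G·J) = 521.0 × 2.08 / (17.9×10⁹ × 9.393×10^-6) = 6.446×10^-3 rad.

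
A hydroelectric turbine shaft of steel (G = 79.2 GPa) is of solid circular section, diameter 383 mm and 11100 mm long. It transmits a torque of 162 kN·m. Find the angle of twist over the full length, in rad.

J = πd⁴/32 = π(0.383)⁴/32 = 2.112×10^-3 m⁴.
θ = T·L/(G·J) = 162000 × 11.1 / (79.2×10⁹ × 2.112×10^-3) = 0.01075 rad.

0.0107 rad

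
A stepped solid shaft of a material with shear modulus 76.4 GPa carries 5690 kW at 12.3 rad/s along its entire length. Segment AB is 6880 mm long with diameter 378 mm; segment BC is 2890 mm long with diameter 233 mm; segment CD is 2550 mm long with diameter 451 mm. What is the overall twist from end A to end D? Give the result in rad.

0.0851 rad

ω = 12.3 rad/s, so T = P/ω = 5690×10³ / 12.30 = 462600 N·m.
J_AB = π(0.378)⁴/32 = 2.00×10^-3 m⁴; J_BC = π(0.233)⁴/32 = 2.89×10^-4 m⁴; J_CD = π(0.451)⁴/32 = 4.06×10^-3 m⁴.
θ = (T/G)·Σ L_i/J_i = (462600/76.4×10⁹)·(6.88/2.00×10^-3 + 2.89/2.89×10^-4 + 2.55/4.06×10^-3) = 0.08506 rad.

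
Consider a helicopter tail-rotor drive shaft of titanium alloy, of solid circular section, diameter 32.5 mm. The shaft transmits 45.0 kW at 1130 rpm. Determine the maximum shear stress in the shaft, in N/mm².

56.4 N/mm²

ω = 2π·1130/60 = 118.3 rad/s, so T = P/ω = 45.0×10³ / 118.3 = 380.3 N·m.
J = πd⁴/32 = π(0.0325)⁴/32 = 1.095×10^-7 m⁴.
τ_max = T·r/J = 380.3 × 0.0163 / 1.095×10^-7 = 5.642×10^7 Pa.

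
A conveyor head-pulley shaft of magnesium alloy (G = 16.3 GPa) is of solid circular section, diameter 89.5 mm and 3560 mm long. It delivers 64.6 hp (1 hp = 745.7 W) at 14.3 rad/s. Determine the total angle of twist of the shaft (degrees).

6.69°

ω = 14.3 rad/s, so T = P/ω = 64.6×745.7 / 14.30 = 3369 N·m.
J = πd⁴/32 = π(0.0895)⁴/32 = 6.299×10^-6 m⁴.
θ = T·L/(G·J) = 3369 × 3.56 / (16.3×10⁹ × 6.299×10^-6) = 0.1168 rad.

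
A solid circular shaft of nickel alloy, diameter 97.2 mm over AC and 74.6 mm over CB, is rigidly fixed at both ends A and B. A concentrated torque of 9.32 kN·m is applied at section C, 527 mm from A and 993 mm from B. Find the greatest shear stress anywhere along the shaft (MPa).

Compatibility: T_A·a/J_AC = T_B·b/J_CB with T_A + T_B = T₀.
J_AC = 8.76×10^-6 m⁴, J_CB = 3.04×10^-6 m⁴, so T_A = T₀·(J_AC/a)/((J_AC/a)+(J_CB/b)) = 7871 N·m, T_B = 1449 N·m.
τ in each portion: τ_AC = 4.36×10^7 Pa, τ_CB = 1.78×10^7 Pa; maximum is in AC.
τ_max = T_AC·r/J = 7871·0.0486/8.76×10^-6 = 4.365×10^7 Pa.

43.6 MPa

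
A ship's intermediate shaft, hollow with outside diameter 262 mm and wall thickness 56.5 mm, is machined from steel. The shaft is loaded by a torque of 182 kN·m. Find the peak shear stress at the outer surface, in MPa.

J = π(d_o⁴ − d_i⁴)/32 = π(0.262⁴ − 0.149⁴)/32 = 4.142×10^-4 m⁴.
τ_max = T·r/J = 182000 × 0.131 / 4.142×10^-4 = 5.756×10^7 Pa.

57.6 MPa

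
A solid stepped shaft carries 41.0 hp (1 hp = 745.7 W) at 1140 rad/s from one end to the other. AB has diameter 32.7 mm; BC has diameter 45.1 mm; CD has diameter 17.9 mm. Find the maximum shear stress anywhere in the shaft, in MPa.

ω = 1140 rad/s, so T = P/ω = 41.0×745.7 / 1140 = 26.82 N·m.
Under the same torque, τ_max = 16T/(πd³) is largest where d is smallest — segment CD (d = 17.9 mm).
τ_max = 16·26.82/(π·(0.0179)³) = 2.382×10^7 Pa.

23.8 MPa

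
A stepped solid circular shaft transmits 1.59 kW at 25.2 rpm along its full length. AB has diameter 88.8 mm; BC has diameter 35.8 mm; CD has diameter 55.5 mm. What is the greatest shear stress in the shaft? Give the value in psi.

ω = 2π·25.2/60 = 2.639 rad/s, so T = P/ω = 1.59×10³ / 2.639 = 602.5 N·m.
Under the same torque, τ_max = 16T/(πd³) is largest where d is smallest — segment BC (d = 35.8 mm).
τ_max = 16·602.5/(π·(0.0358)³) = 6.688×10^7 Pa.

9700 psi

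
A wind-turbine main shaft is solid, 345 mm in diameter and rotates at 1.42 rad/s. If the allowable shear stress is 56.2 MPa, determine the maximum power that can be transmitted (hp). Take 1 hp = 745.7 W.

863 hp

J = πd⁴/32 = π(0.345)⁴/32 = 1.391×10^-3 m⁴.
T_max = τ_allow·J/r = 5.62×10^7 × 1.391×10^-3 / 0.172 = 453100 N·m.
ω = 1.42 rad/s, so P_max = T_max·ω = 6.434×10^5 W.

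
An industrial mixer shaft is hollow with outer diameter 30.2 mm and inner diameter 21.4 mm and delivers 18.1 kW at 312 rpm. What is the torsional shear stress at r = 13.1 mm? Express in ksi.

ω = 2π·312/60 = 32.67 rad/s, so T = P/ω = 18.1×10³ / 32.67 = 554.0 N·m.
J = π(d_o⁴ − d_i⁴)/32 = π(0.0302⁴ − 0.0214⁴)/32 = 6.107×10^-8 m⁴.
Shear stress varies linearly with radius: τ = T·r/J = 554.0 × 0.0131 / 6.107×10^-8 = 1.188×10^8 Pa.

17.2 ksi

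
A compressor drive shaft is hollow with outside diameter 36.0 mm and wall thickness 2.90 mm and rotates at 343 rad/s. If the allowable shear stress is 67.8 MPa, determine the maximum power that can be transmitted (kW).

108 kW

J = π(d_o⁴ − d_i⁴)/32 = π(0.0360⁴ − 0.0302⁴)/32 = 8.323×10^-8 m⁴.
T_max = τ_allow·J/r = 6.78×10^7 × 8.323×10^-8 / 0.0180 = 313.5 N·m.
ω = 343 rad/s, so P_max = T_max·ω = 1.075×10^5 W.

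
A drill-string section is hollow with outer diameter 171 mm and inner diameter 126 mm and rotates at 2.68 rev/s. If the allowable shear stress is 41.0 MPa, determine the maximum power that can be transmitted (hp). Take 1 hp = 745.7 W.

J = π(d_o⁴ − d_i⁴)/32 = π(0.171⁴ − 0.126⁴)/32 = 5.920×10^-5 m⁴.
T_max = τ_allow·J/r = 4.10×10^7 × 5.920×10^-5 / 0.0855 = 28390 N·m.
ω = 2π·2.68 = 16.84 rad/s, so P_max = T_max·ω = 4.780×10^5 W.

641 hp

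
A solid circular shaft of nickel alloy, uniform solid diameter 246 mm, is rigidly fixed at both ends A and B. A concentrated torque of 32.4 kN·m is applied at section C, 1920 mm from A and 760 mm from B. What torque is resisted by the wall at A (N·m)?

With uniform GJ and both ends fixed, compatibility θ_AC = θ_CB gives T_A·a = T_B·b, together with T_A + T_B = T₀.
T_A = T₀·b/(a+b) = 32400·760/2680 = 9188 N·m; T_B = 23210 N·m.

9190 N·m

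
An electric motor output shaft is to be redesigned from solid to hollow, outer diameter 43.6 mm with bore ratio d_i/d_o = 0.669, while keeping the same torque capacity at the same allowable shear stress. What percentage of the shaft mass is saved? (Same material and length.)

35.9 %

Equal τ_max and T ⇒ the solid shaft needs d_s³ = d_o³(1−k⁴), so d_s = 43.6·(1−0.669⁴)^(1/3) = 40.47 mm.
Area ratio A_h/A_s = d_o²(1−k²)/d_s² = (1−k²)/(1−k⁴)^(2/3) = 0.6412.
Mass saving = 1 − 0.6412 = 35.9 %.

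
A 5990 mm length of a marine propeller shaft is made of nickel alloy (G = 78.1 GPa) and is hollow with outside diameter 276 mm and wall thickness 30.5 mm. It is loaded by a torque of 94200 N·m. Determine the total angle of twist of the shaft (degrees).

1.15°

J = π(d_o⁴ − d_i⁴)/32 = π(0.276⁴ − 0.215⁴)/32 = 3.599×10^-4 m⁴.
θ = T·L/(G·J) = 94200 × 5.99 / (78.1×10⁹ × 3.599×10^-4) = 0.02007 rad.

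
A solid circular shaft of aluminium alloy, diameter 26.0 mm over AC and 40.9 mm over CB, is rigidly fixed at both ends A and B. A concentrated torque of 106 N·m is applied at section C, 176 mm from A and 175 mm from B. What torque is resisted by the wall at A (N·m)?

14.8 N·m

Compatibility: T_A·a/J_AC = T_B·b/J_CB with T_A + T_B = T₀.
J_AC = 4.49×10^-8 m⁴, J_CB = 2.75×10^-7 m⁴, so T_A = T₀·(J_AC/a)/((J_AC/a)+(J_CB/b)) = 14.81 N·m, T_B = 91.19 N·m.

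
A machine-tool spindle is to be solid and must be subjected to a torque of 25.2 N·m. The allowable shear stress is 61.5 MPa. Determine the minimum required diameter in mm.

For a solid shaft τ_max = 16T/(πd³), so d = (16T/(π τ_allow))^(1/3) = (16·25.20/(π·6.15×10^7))^(1/3) = 0.01278 m.

12.8 mm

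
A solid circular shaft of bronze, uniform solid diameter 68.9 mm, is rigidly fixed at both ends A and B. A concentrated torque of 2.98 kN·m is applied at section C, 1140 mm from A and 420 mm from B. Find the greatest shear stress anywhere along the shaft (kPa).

33900 kPa

With uniform GJ and both ends fixed, compatibility θ_AC = θ_CB gives T_A·a = T_B·b, together with T_A + T_B = T₀.
T_A = T₀·b/(a+b) = 2980·420/1560 = 802.3 N·m; T_B = 2178 N·m.
τ in each portion: τ_AC = 1.25×10^7 Pa, τ_CB = 3.39×10^7 Pa; maximum is in CB.
τ_max = T_CB·r/J = 2178·0.0345/2.21×10^-6 = 3.391×10^7 Pa.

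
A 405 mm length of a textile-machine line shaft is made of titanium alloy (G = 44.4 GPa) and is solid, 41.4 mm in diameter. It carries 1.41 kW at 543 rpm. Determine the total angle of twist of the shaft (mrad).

ω = 2π·543/60 = 56.86 rad/s, so T = P/ω = 1.41×10³ / 56.86 = 24.80 N·m.
J = πd⁴/32 = π(0.0414)⁴/32 = 2.884×10^-7 m⁴.
θ = T·L/(G·J) = 24.80 × 0.405 / (44.4×10⁹ × 2.884×10^-7) = 7.843×10^-4 rad.

0.784 mrad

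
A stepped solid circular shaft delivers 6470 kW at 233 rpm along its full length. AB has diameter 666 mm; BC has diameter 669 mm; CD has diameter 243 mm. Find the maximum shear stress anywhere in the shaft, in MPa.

94.1 MPa

ω = 2π·233/60 = 24.40 rad/s, so T = P/ω = 6470×10³ / 24.40 = 265200 N·m.
Under the same torque, τ_max = 16T/(πd³) is largest where d is smallest — segment CD (d = 243 mm).
τ_max = 16·265200/(π·(0.243)³) = 9.412×10^7 Pa.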